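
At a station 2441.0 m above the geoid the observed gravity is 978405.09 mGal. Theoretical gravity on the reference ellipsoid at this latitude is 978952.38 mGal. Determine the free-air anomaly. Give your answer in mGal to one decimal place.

Free-air correction = 0.3086 × 2441.0 = 753.29 mGal
Free-air anomaly = 978405.09 − 978952.38 + (753.29) = 206.00 mGal

206.0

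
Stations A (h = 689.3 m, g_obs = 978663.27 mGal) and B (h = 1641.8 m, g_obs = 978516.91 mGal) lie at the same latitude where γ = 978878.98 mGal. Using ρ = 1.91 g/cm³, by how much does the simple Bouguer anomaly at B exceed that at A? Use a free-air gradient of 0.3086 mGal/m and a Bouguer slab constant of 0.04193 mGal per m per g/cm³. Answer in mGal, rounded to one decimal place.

71.3

Δg_SB(A) = 978663.27 − 978878.98 + 0.3086×689.3 − 0.04193×1.91×689.3 = -58.20 mGal
Δg_SB(B) = 978516.91 − 978878.98 + 0.3086×1641.8 − 0.04193×1.91×1641.8 = 13.10 mGal
Difference = 13.10 − (-58.20) = 71.30 mGal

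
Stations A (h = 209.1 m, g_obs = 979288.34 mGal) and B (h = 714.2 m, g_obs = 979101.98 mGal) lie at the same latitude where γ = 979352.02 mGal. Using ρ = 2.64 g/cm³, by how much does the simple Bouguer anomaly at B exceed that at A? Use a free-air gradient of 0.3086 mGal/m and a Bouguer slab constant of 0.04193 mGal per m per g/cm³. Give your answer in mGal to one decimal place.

Δg_SB(A) = 979288.34 − 979352.02 + 0.3086×209.1 − 0.04193×2.64×209.1 = -22.30 mGal
Δg_SB(B) = 979101.98 − 979352.02 + 0.3086×714.2 − 0.04193×2.64×714.2 = -108.70 mGal
Difference = -108.70 − (-22.30) = -86.40 mGal

-86.4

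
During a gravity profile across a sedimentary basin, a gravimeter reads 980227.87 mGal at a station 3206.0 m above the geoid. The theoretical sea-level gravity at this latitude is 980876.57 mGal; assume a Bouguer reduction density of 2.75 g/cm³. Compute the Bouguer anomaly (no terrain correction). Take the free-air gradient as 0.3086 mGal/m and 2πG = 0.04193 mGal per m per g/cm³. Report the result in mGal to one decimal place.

Free-air correction = 0.3086 × 3206.0 = 989.37 mGal
Free-air anomaly = 980227.87 − 980876.57 + (989.37) = 340.67 mGal
Bouguer slab correction = 0.04193 × 2.75 × 3206.0 = 369.68 mGal
Simple Bouguer anomaly = 340.67 − (369.68) = -29.01 mGal

-29.0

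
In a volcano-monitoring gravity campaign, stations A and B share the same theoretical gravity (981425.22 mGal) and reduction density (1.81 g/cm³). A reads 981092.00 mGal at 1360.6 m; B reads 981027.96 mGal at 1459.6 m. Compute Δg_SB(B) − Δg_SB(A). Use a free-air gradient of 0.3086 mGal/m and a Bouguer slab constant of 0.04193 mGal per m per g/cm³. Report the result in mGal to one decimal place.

-41.0

Δg_SB(A) = 981092.00 − 981425.22 + 0.3086×1360.6 − 0.04193×1.81×1360.6 = -16.60 mGal
Δg_SB(B) = 981027.96 − 981425.22 + 0.3086×1459.6 − 0.04193×1.81×1459.6 = -57.60 mGal
Difference = -57.60 − (-16.60) = -41.00 mGal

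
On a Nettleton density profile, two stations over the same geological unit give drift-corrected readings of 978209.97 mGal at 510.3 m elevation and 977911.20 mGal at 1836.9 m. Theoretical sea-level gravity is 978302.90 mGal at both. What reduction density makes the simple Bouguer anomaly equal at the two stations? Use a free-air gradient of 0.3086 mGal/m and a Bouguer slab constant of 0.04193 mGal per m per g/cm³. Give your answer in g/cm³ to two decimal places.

Δg_obs = 977911.20 − 978209.97 = -298.77 mGal over Δh = 1836.9 − 510.3 = 1326.6 m
Equal Bouguer anomalies ⇒ Δg_obs + (0.3086 − 0.04193ρ)·Δh = 0
0.3086 − 0.04193ρ = −Δg_obs/Δh = 0.22521
ρ = (0.3086 − 0.22521) / 0.04193 = 1.99 g/cm³

1.99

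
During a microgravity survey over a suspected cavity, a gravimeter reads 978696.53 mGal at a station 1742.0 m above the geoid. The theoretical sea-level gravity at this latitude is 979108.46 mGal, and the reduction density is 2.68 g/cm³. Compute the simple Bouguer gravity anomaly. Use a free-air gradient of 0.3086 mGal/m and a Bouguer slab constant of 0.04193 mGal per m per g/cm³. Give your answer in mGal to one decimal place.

Free-air correction = 0.3086 × 1742.0 = 537.58 mGal
Free-air anomaly = 978696.53 − 979108.46 + (537.58) = 125.65 mGal
Bouguer slab correction = 0.04193 × 2.68 × 1742.0 = 195.75 mGal
Simple Bouguer anomaly = 125.65 − (195.75) = -70.10 mGal

-70.1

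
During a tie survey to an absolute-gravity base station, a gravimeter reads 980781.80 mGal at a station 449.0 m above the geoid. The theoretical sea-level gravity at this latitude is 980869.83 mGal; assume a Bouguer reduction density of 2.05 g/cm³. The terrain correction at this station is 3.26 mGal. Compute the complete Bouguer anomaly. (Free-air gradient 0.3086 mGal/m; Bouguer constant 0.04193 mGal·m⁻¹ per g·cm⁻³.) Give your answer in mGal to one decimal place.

15.2

Free-air correction = 0.3086 × 449.0 = 138.56 mGal
Free-air anomaly = 980781.80 − 980869.83 + (138.56) = 50.53 mGal
Bouguer slab correction = 0.04193 × 2.05 × 449.0 = 38.59 mGal
Simple Bouguer anomaly = 50.53 − (38.59) = 11.94 mGal
Complete Bouguer anomaly = 11.94 + 3.26 = 15.20 mGal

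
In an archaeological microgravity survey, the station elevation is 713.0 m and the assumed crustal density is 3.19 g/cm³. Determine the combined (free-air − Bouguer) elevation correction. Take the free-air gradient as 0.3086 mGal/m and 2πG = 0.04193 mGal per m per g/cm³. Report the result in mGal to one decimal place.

124.7

Combined gradient = 0.3086 − 0.04193 × 3.19 = 0.1748433 mGal/m
Combined elevation correction = 0.1748433 × 713.0 = 124.7 mGal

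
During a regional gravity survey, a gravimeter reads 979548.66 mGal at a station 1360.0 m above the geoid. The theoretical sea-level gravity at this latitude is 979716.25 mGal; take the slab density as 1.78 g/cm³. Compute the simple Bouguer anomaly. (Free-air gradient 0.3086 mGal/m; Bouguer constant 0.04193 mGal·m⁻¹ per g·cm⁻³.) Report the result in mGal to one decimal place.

Free-air correction = 0.3086 × 1360.0 = 419.70 mGal
Free-air anomaly = 979548.66 − 979716.25 + (419.70) = 252.11 mGal
Bouguer slab correction = 0.04193 × 1.78 × 1360.0 = 101.50 mGal
Simple Bouguer anomaly = 252.11 − (101.50) = 150.61 mGal

150.6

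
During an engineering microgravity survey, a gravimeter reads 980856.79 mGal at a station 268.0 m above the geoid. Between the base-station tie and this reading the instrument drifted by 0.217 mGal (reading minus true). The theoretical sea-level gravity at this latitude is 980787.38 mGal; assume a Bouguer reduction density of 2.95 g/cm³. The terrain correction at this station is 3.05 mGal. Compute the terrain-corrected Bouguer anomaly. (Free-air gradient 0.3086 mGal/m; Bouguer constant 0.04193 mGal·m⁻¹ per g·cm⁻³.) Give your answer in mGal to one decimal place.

Drift-corrected reading = 980856.79 − (0.217) = 980856.573 mGal
Free-air correction = 0.3086 × 268.0 = 82.70 mGal
Free-air anomaly = 980856.573 − 980787.38 + (82.70) = 151.893 mGal
Bouguer slab correction = 0.04193 × 2.95 × 268.0 = 33.15 mGal
Simple Bouguer anomaly = 151.893 − (33.15) = 118.743 mGal
Complete Bouguer anomaly = 118.743 + 3.05 = 121.793 mGal

121.8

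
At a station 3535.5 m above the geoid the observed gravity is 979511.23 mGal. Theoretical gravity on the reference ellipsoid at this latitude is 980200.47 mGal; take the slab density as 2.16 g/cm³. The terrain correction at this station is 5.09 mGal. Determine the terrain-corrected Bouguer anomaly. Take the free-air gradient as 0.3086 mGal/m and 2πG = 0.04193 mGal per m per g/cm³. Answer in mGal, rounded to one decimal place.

86.7

Free-air correction = 0.3086 × 3535.5 = 1091.06 mGal
Free-air anomaly = 979511.23 − 980200.47 + (1091.06) = 401.82 mGal
Bouguer slab correction = 0.04193 × 2.16 × 3535.5 = 320.21 mGal
Simple Bouguer anomaly = 401.82 − (320.21) = 81.61 mGal
Complete Bouguer anomaly = 81.61 + 5.09 = 86.70 mGal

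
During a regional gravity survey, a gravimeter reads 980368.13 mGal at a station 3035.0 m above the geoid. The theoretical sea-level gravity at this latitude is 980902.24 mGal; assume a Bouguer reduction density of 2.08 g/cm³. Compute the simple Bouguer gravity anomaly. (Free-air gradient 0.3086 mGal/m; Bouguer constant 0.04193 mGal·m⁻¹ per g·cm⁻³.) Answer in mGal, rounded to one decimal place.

137.8

Free-air correction = 0.3086 × 3035.0 = 936.60 mGal
Free-air anomaly = 980368.13 − 980902.24 + (936.60) = 402.49 mGal
Bouguer slab correction = 0.04193 × 2.08 × 3035.0 = 264.70 mGal
Simple Bouguer anomaly = 402.49 − (264.70) = 137.79 mGal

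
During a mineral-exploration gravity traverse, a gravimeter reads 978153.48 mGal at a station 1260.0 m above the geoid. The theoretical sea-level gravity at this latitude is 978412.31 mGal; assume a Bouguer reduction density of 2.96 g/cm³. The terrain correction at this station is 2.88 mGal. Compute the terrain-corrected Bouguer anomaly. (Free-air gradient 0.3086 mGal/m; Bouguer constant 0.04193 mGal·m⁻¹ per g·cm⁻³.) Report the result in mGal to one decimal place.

Free-air correction = 0.3086 × 1260.0 = 388.84 mGal
Free-air anomaly = 978153.48 − 978412.31 + (388.84) = 130.01 mGal
Bouguer slab correction = 0.04193 × 2.96 × 1260.0 = 156.38 mGal
Simple Bouguer anomaly = 130.01 − (156.38) = -26.37 mGal
Complete Bouguer anomaly = -26.37 + 2.88 = -23.49 mGal

-23.5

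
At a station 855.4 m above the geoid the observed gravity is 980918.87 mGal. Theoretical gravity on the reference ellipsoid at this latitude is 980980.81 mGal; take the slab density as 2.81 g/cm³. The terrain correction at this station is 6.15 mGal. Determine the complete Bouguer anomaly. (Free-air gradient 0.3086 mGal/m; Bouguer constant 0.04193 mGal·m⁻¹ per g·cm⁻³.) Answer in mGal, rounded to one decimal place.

Free-air correction = 0.3086 × 855.4 = 263.98 mGal
Free-air anomaly = 980918.87 − 980980.81 + (263.98) = 202.04 mGal
Bouguer slab correction = 0.04193 × 2.81 × 855.4 = 100.79 mGal
Simple Bouguer anomaly = 202.04 − (100.79) = 101.25 mGal
Complete Bouguer anomaly = 101.25 + 6.15 = 107.40 mGal

107.4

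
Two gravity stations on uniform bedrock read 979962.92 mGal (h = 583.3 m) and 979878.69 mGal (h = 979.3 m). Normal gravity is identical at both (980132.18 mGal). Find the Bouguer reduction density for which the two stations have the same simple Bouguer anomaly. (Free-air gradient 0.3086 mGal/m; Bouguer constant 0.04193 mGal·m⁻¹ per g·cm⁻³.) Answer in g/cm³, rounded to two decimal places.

Δg_obs = 979878.69 − 979962.92 = -84.23 mGal over Δh = 979.3 − 583.3 = 396.0 m
Equal Bouguer anomalies ⇒ Δg_obs + (0.3086 − 0.04193ρ)·Δh = 0
0.3086 − 0.04193ρ = −Δg_obs/Δh = 0.21270
ρ = (0.3086 − 0.21270) / 0.04193 = 2.29 g/cm³

2.29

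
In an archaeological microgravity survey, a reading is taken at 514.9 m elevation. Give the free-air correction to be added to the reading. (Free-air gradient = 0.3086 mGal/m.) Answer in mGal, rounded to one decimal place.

Free-air correction = 0.3086 × 514.9 = 158.9 mGal

158.9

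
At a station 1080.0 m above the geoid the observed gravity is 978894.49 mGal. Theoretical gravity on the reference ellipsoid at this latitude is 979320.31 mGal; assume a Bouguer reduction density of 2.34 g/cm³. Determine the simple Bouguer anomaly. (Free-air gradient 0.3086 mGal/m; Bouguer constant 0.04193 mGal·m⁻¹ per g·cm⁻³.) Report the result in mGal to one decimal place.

Free-air correction = 0.3086 × 1080.0 = 333.29 mGal
Free-air anomaly = 978894.49 − 979320.31 + (333.29) = -92.53 mGal
Bouguer slab correction = 0.04193 × 2.34 × 1080.0 = 105.97 mGal
Simple Bouguer anomaly = -92.53 − (105.97) = -198.50 mGal

-198.5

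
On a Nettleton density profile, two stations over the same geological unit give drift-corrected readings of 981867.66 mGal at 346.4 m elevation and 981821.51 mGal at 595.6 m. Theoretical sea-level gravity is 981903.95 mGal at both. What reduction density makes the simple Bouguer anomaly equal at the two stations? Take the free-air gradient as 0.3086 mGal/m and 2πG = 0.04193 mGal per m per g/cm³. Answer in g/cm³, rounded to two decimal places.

2.94

Δg_obs = 981821.51 − 981867.66 = -46.15 mGal over Δh = 595.6 − 346.4 = 249.2 m
Equal Bouguer anomalies ⇒ Δg_obs + (0.3086 − 0.04193ρ)·Δh = 0
0.3086 − 0.04193ρ = −Δg_obs/Δh = 0.18519
ρ = (0.3086 − 0.18519) / 0.04193 = 2.94 g/cm³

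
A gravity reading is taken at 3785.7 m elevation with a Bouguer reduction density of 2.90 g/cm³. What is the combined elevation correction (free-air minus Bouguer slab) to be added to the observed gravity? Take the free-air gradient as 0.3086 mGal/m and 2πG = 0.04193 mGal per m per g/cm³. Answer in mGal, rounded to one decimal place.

Combined gradient = 0.3086 − 0.04193 × 2.90 = 0.1870030 mGal/m
Combined elevation correction = 0.1870030 × 3785.7 = 707.9 mGal

707.9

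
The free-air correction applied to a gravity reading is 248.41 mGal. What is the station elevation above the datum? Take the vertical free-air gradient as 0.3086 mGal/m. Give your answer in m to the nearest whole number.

h = 248.41 / 0.3086 = 804.96 m

805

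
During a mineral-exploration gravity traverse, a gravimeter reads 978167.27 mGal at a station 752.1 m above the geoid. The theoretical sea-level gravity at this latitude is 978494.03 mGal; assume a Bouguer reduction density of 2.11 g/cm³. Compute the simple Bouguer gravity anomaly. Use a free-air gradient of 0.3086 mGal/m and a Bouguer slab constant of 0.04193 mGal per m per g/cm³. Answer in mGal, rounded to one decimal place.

-161.2

Free-air correction = 0.3086 × 752.1 = 232.10 mGal
Free-air anomaly = 978167.27 − 978494.03 + (232.10) = -94.66 mGal
Bouguer slab correction = 0.04193 × 2.11 × 752.1 = 66.54 mGal
Simple Bouguer anomaly = -94.66 − (66.54) = -161.20 mGal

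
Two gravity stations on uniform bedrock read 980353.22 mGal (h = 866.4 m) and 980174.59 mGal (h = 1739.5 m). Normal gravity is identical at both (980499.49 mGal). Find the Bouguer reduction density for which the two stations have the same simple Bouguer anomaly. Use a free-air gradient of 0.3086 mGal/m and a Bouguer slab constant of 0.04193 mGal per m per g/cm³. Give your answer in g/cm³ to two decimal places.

Δg_obs = 980174.59 − 980353.22 = -178.63 mGal over Δh = 1739.5 − 866.4 = 873.1 m
Equal Bouguer anomalies ⇒ Δg_obs + (0.3086 − 0.04193ρ)·Δh = 0
0.3086 − 0.04193ρ = −Δg_obs/Δh = 0.20459
ρ = (0.3086 − 0.20459) / 0.04193 = 2.48 g/cm³

2.48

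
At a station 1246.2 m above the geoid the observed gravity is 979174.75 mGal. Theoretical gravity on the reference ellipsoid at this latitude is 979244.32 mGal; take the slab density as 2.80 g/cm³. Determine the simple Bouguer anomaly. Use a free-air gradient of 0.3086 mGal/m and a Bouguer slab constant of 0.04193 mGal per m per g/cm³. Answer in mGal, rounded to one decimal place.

Free-air correction = 0.3086 × 1246.2 = 384.58 mGal
Free-air anomaly = 979174.75 − 979244.32 + (384.58) = 315.01 mGal
Bouguer slab correction = 0.04193 × 2.80 × 1246.2 = 146.31 mGal
Simple Bouguer anomaly = 315.01 − (146.31) = 168.70 mGal

168.7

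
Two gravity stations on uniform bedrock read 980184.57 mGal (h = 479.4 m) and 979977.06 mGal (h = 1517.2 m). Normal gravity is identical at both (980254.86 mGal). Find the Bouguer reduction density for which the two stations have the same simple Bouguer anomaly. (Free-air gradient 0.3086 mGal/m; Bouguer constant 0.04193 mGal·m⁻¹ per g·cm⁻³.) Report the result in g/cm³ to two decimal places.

2.59

Δg_obs = 979977.06 − 980184.57 = -207.51 mGal over Δh = 1517.2 − 479.4 = 1037.8 m
Equal Bouguer anomalies ⇒ Δg_obs + (0.3086 − 0.04193ρ)·Δh = 0
0.3086 − 0.04193ρ = −Δg_obs/Δh = 0.19995
ρ = (0.3086 − 0.19995) / 0.04193 = 2.59 g/cm³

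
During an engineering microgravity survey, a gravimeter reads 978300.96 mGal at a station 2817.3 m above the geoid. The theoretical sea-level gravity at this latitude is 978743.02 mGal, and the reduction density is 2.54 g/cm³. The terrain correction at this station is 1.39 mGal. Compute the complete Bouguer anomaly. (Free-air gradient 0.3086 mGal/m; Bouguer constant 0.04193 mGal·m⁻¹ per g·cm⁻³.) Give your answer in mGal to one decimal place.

128.7

Free-air correction = 0.3086 × 2817.3 = 869.42 mGal
Free-air anomaly = 978300.96 − 978743.02 + (869.42) = 427.36 mGal
Bouguer slab correction = 0.04193 × 2.54 × 2817.3 = 300.05 mGal
Simple Bouguer anomaly = 427.36 − (300.05) = 127.31 mGal
Complete Bouguer anomaly = 127.31 + 1.39 = 128.70 mGal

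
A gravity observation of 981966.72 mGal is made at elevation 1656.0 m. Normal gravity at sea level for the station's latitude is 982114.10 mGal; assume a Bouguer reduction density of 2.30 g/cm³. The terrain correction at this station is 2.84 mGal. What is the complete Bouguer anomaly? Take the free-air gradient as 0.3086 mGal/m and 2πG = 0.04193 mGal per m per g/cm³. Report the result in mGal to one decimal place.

206.8

Free-air correction = 0.3086 × 1656.0 = 511.04 mGal
Free-air anomaly = 981966.72 − 982114.10 + (511.04) = 363.66 mGal
Bouguer slab correction = 0.04193 × 2.30 × 1656.0 = 159.70 mGal
Simple Bouguer anomaly = 363.66 − (159.70) = 203.96 mGal
Complete Bouguer anomaly = 203.96 + 2.84 = 206.80 mGal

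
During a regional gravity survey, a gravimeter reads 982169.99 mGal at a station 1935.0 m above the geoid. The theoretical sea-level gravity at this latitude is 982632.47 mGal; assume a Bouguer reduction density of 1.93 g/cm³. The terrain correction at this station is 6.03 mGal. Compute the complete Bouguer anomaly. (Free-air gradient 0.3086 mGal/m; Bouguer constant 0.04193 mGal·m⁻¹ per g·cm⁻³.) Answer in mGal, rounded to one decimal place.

-15.9

Free-air correction = 0.3086 × 1935.0 = 597.14 mGal
Free-air anomaly = 982169.99 − 982632.47 + (597.14) = 134.66 mGal
Bouguer slab correction = 0.04193 × 1.93 × 1935.0 = 156.59 mGal
Simple Bouguer anomaly = 134.66 − (156.59) = -21.93 mGal
Complete Bouguer anomaly = -21.93 + 6.03 = -15.90 mGal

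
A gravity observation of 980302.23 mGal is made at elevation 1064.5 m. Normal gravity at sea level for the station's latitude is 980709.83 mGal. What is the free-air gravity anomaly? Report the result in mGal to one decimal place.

-79.1

Free-air correction = 0.3086 × 1064.5 = 328.50 mGal
Free-air anomaly = 980302.23 − 980709.83 + (328.50) = -79.10 mGal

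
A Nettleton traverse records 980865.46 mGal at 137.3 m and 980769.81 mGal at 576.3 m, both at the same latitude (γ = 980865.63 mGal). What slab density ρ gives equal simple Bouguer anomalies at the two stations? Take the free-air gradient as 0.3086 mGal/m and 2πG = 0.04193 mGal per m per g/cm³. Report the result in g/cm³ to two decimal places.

Δg_obs = 980769.81 − 980865.46 = -95.65 mGal over Δh = 576.3 − 137.3 = 439.0 m
Equal Bouguer anomalies ⇒ Δg_obs + (0.3086 − 0.04193ρ)·Δh = 0
0.3086 − 0.04193ρ = −Δg_obs/Δh = 0.21788
ρ = (0.3086 − 0.21788) / 0.04193 = 2.16 g/cm³

2.16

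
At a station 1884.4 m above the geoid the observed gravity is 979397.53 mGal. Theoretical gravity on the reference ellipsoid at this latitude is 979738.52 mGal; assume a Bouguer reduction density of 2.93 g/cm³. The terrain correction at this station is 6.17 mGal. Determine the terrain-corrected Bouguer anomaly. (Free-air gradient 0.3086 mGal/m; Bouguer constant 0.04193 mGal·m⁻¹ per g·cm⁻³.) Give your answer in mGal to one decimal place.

Free-air correction = 0.3086 × 1884.4 = 581.53 mGal
Free-air anomaly = 979397.53 − 979738.52 + (581.53) = 240.54 mGal
Bouguer slab correction = 0.04193 × 2.93 × 1884.4 = 231.51 mGal
Simple Bouguer anomaly = 240.54 − (231.51) = 9.03 mGal
Complete Bouguer anomaly = 9.03 + 6.17 = 15.20 mGal

15.2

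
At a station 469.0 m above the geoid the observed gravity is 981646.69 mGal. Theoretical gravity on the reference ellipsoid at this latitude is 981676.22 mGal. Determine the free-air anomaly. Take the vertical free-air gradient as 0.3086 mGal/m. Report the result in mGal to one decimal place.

Free-air correction = 0.3086 × 469.0 = 144.73 mGal
Free-air anomaly = 981646.69 − 981676.22 + (144.73) = 115.20 mGal

115.2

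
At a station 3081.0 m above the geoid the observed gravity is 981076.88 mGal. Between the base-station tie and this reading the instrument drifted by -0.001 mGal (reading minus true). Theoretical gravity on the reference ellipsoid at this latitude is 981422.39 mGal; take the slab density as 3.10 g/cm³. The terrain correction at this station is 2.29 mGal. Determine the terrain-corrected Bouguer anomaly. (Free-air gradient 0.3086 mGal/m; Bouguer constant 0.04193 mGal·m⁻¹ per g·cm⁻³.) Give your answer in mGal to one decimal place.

207.1

Drift-corrected reading = 981076.88 − (-0.001) = 981076.881 mGal
Free-air correction = 0.3086 × 3081.0 = 950.80 mGal
Free-air anomaly = 981076.881 − 981422.39 + (950.80) = 605.291 mGal
Bouguer slab correction = 0.04193 × 3.10 × 3081.0 = 400.48 mGal
Simple Bouguer anomaly = 605.291 − (400.48) = 204.811 mGal
Complete Bouguer anomaly = 204.811 + 2.29 = 207.101 mGal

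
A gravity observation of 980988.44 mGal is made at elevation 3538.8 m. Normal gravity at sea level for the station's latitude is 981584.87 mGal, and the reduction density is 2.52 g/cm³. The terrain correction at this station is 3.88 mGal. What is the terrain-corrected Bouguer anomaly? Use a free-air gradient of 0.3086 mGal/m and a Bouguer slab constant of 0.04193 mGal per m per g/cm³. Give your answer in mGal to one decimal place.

125.6

Free-air correction = 0.3086 × 3538.8 = 1092.07 mGal
Free-air anomaly = 980988.44 − 981584.87 + (1092.07) = 495.64 mGal
Bouguer slab correction = 0.04193 × 2.52 × 3538.8 = 373.92 mGal
Simple Bouguer anomaly = 495.64 − (373.92) = 121.72 mGal
Complete Bouguer anomaly = 121.72 + 3.88 = 125.60 mGal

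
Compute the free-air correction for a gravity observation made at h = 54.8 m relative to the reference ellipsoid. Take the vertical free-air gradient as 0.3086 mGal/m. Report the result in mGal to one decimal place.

16.9

Free-air correction = 0.3086 × 54.8 = 16.9 mGal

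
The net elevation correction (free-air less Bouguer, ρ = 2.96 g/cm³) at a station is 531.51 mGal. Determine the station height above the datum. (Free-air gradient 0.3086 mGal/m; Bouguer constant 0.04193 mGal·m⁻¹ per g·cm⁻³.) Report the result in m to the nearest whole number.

2881

Combined gradient = 0.3086 − 0.04193 × 2.96 = 0.1844872 mGal/m
h = 531.51 / 0.1844872 = 2881.01 m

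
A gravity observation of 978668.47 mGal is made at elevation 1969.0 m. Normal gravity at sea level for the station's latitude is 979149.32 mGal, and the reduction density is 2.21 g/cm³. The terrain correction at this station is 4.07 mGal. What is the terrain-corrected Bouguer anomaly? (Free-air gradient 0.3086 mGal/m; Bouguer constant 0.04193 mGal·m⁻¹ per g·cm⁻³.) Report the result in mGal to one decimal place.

Free-air correction = 0.3086 × 1969.0 = 607.63 mGal
Free-air anomaly = 978668.47 − 979149.32 + (607.63) = 126.78 mGal
Bouguer slab correction = 0.04193 × 2.21 × 1969.0 = 182.46 mGal
Simple Bouguer anomaly = 126.78 − (182.46) = -55.68 mGal
Complete Bouguer anomaly = -55.68 + 4.07 = -51.61 mGal

-51.6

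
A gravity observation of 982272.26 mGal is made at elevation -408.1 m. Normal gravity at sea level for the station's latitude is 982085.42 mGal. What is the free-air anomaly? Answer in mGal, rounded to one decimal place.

Free-air correction = 0.3086 × -408.1 = -125.94 mGal
Free-air anomaly = 982272.26 − 982085.42 + (-125.94) = 60.90 mGal

60.9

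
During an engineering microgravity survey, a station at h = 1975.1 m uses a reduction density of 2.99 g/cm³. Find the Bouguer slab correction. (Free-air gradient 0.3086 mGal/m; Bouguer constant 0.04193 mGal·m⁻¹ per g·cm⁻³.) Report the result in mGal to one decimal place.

Bouguer slab correction = 0.04193 × 2.99 × 1975.1 = 247.6 mGal

247.6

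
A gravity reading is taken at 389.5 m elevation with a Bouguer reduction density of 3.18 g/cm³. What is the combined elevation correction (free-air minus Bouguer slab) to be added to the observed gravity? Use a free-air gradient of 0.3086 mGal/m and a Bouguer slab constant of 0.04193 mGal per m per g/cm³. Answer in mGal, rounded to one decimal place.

Combined gradient = 0.3086 − 0.04193 × 3.18 = 0.1752626 mGal/m
Combined elevation correction = 0.1752626 × 389.5 = 68.3 mGal

68.3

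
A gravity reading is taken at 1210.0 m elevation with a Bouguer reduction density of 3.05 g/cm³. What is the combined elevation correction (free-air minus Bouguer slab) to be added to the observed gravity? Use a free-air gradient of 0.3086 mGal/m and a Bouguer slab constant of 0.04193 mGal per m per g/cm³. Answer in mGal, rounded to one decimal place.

Combined gradient = 0.3086 − 0.04193 × 3.05 = 0.1807135 mGal/m
Combined elevation correction = 0.1807135 × 1210.0 = 218.7 mGal

218.7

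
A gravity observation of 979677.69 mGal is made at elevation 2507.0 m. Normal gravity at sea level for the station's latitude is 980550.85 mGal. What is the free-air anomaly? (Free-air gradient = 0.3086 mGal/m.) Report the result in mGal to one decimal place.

-99.5

Free-air correction = 0.3086 × 2507.0 = 773.66 mGal
Free-air anomaly = 979677.69 − 980550.85 + (773.66) = -99.50 mGal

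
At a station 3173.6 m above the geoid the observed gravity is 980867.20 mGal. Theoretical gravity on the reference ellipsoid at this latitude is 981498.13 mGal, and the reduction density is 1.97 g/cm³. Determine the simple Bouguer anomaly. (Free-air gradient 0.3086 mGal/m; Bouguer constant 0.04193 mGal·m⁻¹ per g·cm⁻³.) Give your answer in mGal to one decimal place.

Free-air correction = 0.3086 × 3173.6 = 979.37 mGal
Free-air anomaly = 980867.20 − 981498.13 + (979.37) = 348.44 mGal
Bouguer slab correction = 0.04193 × 1.97 × 3173.6 = 262.15 mGal
Simple Bouguer anomaly = 348.44 − (262.15) = 86.29 mGal

86.3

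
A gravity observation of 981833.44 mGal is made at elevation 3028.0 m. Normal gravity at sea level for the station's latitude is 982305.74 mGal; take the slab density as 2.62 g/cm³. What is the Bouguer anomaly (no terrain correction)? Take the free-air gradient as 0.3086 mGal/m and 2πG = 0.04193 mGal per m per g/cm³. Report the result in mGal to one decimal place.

129.5

Free-air correction = 0.3086 × 3028.0 = 934.44 mGal
Free-air anomaly = 981833.44 − 982305.74 + (934.44) = 462.14 mGal
Bouguer slab correction = 0.04193 × 2.62 × 3028.0 = 332.65 mGal
Simple Bouguer anomaly = 462.14 − (332.65) = 129.49 mGal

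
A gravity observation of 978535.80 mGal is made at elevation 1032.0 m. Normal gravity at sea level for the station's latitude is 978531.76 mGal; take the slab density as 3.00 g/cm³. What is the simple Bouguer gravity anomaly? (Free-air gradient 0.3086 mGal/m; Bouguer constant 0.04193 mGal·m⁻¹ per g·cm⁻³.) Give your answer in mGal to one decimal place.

192.7

Free-air correction = 0.3086 × 1032.0 = 318.48 mGal
Free-air anomaly = 978535.80 − 978531.76 + (318.48) = 322.52 mGal
Bouguer slab correction = 0.04193 × 3.00 × 1032.0 = 129.82 mGal
Simple Bouguer anomaly = 322.52 − (129.82) = 192.70 mGal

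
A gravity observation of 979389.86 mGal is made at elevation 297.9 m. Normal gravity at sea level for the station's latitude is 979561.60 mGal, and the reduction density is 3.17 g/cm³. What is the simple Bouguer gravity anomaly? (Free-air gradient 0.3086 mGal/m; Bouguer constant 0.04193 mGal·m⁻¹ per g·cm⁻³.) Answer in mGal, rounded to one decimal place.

Free-air correction = 0.3086 × 297.9 = 91.93 mGal
Free-air anomaly = 979389.86 − 979561.60 + (91.93) = -79.81 mGal
Bouguer slab correction = 0.04193 × 3.17 × 297.9 = 39.60 mGal
Simple Bouguer anomaly = -79.81 − (39.60) = -119.41 mGal

-119.4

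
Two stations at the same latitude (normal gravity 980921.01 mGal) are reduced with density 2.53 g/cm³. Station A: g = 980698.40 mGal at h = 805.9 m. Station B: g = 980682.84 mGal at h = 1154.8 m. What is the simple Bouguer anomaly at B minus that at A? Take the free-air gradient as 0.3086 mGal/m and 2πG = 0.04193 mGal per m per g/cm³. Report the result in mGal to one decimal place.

Δg_SB(A) = 980698.40 − 980921.01 + 0.3086×805.9 − 0.04193×2.53×805.9 = -59.40 mGal
Δg_SB(B) = 980682.84 − 980921.01 + 0.3086×1154.8 − 0.04193×2.53×1154.8 = -4.30 mGal
Difference = -4.30 − (-59.40) = 55.10 mGal

55.1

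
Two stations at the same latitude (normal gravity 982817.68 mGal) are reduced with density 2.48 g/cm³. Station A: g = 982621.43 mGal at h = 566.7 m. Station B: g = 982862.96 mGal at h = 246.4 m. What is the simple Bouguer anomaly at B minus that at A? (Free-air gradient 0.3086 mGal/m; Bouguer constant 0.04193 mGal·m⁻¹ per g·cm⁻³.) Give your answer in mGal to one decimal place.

176.0

Δg_SB(A) = 982621.43 − 982817.68 + 0.3086×566.7 − 0.04193×2.48×566.7 = -80.30 mGal
Δg_SB(B) = 982862.96 − 982817.68 + 0.3086×246.4 − 0.04193×2.48×246.4 = 95.70 mGal
Difference = 95.70 − (-80.30) = 176.00 mGal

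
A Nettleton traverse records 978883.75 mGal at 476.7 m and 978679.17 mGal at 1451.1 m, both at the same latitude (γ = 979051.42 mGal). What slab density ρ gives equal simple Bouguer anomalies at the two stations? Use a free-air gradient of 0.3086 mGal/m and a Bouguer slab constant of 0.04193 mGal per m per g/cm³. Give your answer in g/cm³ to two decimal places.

2.35

Δg_obs = 978679.17 − 978883.75 = -204.58 mGal over Δh = 1451.1 − 476.7 = 974.4 m
Equal Bouguer anomalies ⇒ Δg_obs + (0.3086 − 0.04193ρ)·Δh = 0
0.3086 − 0.04193ρ = −Δg_obs/Δh = 0.20995
ρ = (0.3086 − 0.20995) / 0.04193 = 2.35 g/cm³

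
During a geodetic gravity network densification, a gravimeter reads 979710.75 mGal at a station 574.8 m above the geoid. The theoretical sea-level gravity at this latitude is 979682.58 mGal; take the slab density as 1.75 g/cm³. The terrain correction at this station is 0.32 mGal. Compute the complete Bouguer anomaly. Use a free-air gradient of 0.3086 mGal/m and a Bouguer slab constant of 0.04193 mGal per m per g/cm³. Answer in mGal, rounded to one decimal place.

163.7

Free-air correction = 0.3086 × 574.8 = 177.38 mGal
Free-air anomaly = 979710.75 − 979682.58 + (177.38) = 205.55 mGal
Bouguer slab correction = 0.04193 × 1.75 × 574.8 = 42.18 mGal
Simple Bouguer anomaly = 205.55 − (42.18) = 163.37 mGal
Complete Bouguer anomaly = 163.37 + 0.32 = 163.69 mGal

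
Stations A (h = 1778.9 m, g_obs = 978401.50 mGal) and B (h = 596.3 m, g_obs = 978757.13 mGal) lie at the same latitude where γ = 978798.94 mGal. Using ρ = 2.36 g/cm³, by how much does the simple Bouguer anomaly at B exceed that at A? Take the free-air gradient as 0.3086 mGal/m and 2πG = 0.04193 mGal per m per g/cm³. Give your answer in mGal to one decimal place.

107.7

Δg_SB(A) = 978401.50 − 978798.94 + 0.3086×1778.9 − 0.04193×2.36×1778.9 = -24.50 mGal
Δg_SB(B) = 978757.13 − 978798.94 + 0.3086×596.3 − 0.04193×2.36×596.3 = 83.20 mGal
Difference = 83.20 − (-24.50) = 107.70 mGal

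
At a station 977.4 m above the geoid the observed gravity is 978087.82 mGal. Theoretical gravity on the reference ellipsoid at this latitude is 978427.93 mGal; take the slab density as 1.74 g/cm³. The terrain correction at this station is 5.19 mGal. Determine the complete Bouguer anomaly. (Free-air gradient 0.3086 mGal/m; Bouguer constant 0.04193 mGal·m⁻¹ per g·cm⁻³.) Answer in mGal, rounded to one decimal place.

Free-air correction = 0.3086 × 977.4 = 301.63 mGal
Free-air anomaly = 978087.82 − 978427.93 + (301.63) = -38.48 mGal
Bouguer slab correction = 0.04193 × 1.74 × 977.4 = 71.31 mGal
Simple Bouguer anomaly = -38.48 − (71.31) = -109.79 mGal
Complete Bouguer anomaly = -109.79 + 5.19 = -104.60 mGal

-104.6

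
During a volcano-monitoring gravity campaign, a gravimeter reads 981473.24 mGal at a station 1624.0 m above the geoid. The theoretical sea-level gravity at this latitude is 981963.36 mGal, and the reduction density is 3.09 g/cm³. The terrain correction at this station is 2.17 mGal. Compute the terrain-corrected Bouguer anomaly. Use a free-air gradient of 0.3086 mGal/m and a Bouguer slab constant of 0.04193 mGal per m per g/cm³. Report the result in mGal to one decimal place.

Free-air correction = 0.3086 × 1624.0 = 501.17 mGal
Free-air anomaly = 981473.24 − 981963.36 + (501.17) = 11.05 mGal
Bouguer slab correction = 0.04193 × 3.09 × 1624.0 = 210.41 mGal
Simple Bouguer anomaly = 11.05 − (210.41) = -199.36 mGal
Complete Bouguer anomaly = -199.36 + 2.17 = -197.19 mGal

-197.2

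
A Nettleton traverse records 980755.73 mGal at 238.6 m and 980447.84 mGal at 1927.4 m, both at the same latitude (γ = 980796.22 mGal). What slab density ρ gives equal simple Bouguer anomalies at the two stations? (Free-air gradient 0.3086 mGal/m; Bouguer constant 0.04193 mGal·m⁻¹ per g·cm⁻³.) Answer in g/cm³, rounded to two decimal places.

3.01

Δg_obs = 980447.84 − 980755.73 = -307.89 mGal over Δh = 1927.4 − 238.6 = 1688.8 m
Equal Bouguer anomalies ⇒ Δg_obs + (0.3086 − 0.04193ρ)·Δh = 0
0.3086 − 0.04193ρ = −Δg_obs/Δh = 0.18231
ρ = (0.3086 − 0.18231) / 0.04193 = 3.01 g/cm³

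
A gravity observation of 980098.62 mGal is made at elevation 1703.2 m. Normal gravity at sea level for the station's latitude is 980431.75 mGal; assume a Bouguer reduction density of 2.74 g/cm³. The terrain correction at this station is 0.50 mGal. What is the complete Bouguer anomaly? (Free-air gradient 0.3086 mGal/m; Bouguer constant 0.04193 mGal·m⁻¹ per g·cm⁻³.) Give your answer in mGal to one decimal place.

-2.7

Free-air correction = 0.3086 × 1703.2 = 525.61 mGal
Free-air anomaly = 980098.62 − 980431.75 + (525.61) = 192.48 mGal
Bouguer slab correction = 0.04193 × 2.74 × 1703.2 = 195.68 mGal
Simple Bouguer anomaly = 192.48 − (195.68) = -3.20 mGal
Complete Bouguer anomaly = -3.20 + 0.50 = -2.70 mGal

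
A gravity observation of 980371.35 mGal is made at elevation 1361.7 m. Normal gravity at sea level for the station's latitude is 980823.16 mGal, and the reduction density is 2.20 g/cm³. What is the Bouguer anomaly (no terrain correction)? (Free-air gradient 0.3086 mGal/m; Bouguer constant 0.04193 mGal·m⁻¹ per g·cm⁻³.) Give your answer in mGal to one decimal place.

Free-air correction = 0.3086 × 1361.7 = 420.22 mGal
Free-air anomaly = 980371.35 − 980823.16 + (420.22) = -31.59 mGal
Bouguer slab correction = 0.04193 × 2.20 × 1361.7 = 125.61 mGal
Simple Bouguer anomaly = -31.59 − (125.61) = -157.20 mGal

-157.2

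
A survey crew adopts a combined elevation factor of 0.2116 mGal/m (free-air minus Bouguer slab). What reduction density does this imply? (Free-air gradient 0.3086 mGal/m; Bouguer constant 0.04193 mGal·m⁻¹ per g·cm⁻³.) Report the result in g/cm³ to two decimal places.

0.2116 = 0.3086 − 0.04193 × ρ
ρ = (0.3086 − 0.2116) / 0.04193 = 2.31 g/cm³

2.31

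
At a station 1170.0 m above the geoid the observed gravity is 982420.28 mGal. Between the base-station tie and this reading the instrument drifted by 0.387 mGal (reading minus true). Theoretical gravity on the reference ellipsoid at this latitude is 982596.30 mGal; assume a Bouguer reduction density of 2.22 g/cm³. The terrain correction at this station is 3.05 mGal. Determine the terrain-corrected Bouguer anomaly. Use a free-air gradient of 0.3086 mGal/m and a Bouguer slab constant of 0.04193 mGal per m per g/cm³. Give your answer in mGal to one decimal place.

Drift-corrected reading = 982420.28 − (0.387) = 982419.893 mGal
Free-air correction = 0.3086 × 1170.0 = 361.06 mGal
Free-air anomaly = 982419.893 − 982596.30 + (361.06) = 184.653 mGal
Bouguer slab correction = 0.04193 × 2.22 × 1170.0 = 108.91 mGal
Simple Bouguer anomaly = 184.653 − (108.91) = 75.743 mGal
Complete Bouguer anomaly = 75.743 + 3.05 = 78.793 mGal

78.8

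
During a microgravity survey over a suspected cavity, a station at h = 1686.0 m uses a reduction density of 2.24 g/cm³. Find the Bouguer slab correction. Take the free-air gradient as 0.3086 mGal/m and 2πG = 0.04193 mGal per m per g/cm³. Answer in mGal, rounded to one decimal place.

Bouguer slab correction = 0.04193 × 2.24 × 1686.0 = 158.4 mGal

158.4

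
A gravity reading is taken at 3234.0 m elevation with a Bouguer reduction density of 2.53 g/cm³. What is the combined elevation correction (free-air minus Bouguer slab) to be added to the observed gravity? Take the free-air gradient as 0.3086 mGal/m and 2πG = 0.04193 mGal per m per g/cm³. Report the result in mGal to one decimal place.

Combined gradient = 0.3086 − 0.04193 × 2.53 = 0.2025171 mGal/m
Combined elevation correction = 0.2025171 × 3234.0 = 654.9 mGal

654.9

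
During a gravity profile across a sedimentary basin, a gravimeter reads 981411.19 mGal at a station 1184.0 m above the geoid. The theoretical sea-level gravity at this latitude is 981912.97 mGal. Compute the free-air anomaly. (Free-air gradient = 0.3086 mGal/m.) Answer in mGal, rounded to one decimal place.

-136.4

Free-air correction = 0.3086 × 1184.0 = 365.38 mGal
Free-air anomaly = 981411.19 − 981912.97 + (365.38) = -136.40 mGal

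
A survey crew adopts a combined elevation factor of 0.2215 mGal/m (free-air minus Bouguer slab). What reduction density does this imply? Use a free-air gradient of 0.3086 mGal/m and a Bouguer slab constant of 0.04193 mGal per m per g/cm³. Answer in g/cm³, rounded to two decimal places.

2.08

0.2215 = 0.3086 − 0.04193 × ρ
ρ = (0.3086 − 0.2215) / 0.04193 = 2.08 g/cm³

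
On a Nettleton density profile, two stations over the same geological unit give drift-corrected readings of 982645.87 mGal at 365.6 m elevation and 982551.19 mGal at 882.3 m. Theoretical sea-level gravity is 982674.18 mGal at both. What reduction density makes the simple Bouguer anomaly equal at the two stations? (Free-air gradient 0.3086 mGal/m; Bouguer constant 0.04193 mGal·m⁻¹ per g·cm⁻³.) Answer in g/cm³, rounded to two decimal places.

2.99

Δg_obs = 982551.19 − 982645.87 = -94.68 mGal over Δh = 882.3 − 365.6 = 516.7 m
Equal Bouguer anomalies ⇒ Δg_obs + (0.3086 − 0.04193ρ)·Δh = 0
0.3086 − 0.04193ρ = −Δg_obs/Δh = 0.18324
ρ = (0.3086 − 0.18324) / 0.04193 = 2.99 g/cm³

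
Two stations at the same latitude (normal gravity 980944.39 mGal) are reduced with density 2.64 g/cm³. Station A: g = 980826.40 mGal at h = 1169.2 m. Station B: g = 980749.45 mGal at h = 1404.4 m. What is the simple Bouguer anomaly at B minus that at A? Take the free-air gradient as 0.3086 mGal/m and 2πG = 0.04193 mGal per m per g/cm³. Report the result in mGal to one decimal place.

-30.4

Δg_SB(A) = 980826.40 − 980944.39 + 0.3086×1169.2 − 0.04193×2.64×1169.2 = 113.40 mGal
Δg_SB(B) = 980749.45 − 980944.39 + 0.3086×1404.4 − 0.04193×2.64×1404.4 = 83.00 mGal
Difference = 83.00 − (113.40) = -30.40 mGal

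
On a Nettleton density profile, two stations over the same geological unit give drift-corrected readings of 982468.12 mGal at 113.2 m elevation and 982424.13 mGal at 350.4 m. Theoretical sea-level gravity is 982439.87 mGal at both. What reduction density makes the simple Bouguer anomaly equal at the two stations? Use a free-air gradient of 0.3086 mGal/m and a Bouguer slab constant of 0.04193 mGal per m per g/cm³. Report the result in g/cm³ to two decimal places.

Δg_obs = 982424.13 − 982468.12 = -43.99 mGal over Δh = 350.4 − 113.2 = 237.2 m
Equal Bouguer anomalies ⇒ Δg_obs + (0.3086 − 0.04193ρ)·Δh = 0
0.3086 − 0.04193ρ = −Δg_obs/Δh = 0.18546
ρ = (0.3086 − 0.18546) / 0.04193 = 2.94 g/cm³

2.94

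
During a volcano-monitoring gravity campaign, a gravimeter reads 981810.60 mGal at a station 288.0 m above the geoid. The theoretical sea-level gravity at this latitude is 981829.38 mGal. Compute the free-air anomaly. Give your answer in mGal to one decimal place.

Free-air correction = 0.3086 × 288.0 = 88.88 mGal
Free-air anomaly = 981810.60 − 981829.38 + (88.88) = 70.10 mGal

70.1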